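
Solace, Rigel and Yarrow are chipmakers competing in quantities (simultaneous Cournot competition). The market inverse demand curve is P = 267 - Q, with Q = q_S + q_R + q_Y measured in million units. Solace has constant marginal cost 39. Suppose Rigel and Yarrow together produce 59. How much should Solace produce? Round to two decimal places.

With rivals' combined output fixed at 59, Solace's profit is π_S = (267 - 59 - q_S)q_S - (39q_S) = (208 - q_S)q_S - (39q_S).
∂π_S/∂q_S = 169 - 2q_S = 0, so q_S = 169/2.

84.50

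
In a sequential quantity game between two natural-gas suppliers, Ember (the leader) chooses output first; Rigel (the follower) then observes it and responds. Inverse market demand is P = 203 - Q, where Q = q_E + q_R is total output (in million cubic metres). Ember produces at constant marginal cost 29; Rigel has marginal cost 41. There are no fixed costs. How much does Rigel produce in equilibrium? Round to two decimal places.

The follower Rigel best-responds to any q_E: π_R = (203 - Q)q_R - 41q_R.
∂π_R/∂q_R = 162 - q_E - 2q_R = 0 gives the reaction function q_R = (162 - q_E)/2.
The leader anticipates this reaction. Substituting into P = 203 - Q gives P = 122 - (1/2)q_E, so π_E = (122 - (1/2)q_E)q_E - 29q_E.
The leader's first-order condition 93 - q_E = 0 yields q_E = 93.
Then q_R = (162 - 93)/2 = 69/2.

34.50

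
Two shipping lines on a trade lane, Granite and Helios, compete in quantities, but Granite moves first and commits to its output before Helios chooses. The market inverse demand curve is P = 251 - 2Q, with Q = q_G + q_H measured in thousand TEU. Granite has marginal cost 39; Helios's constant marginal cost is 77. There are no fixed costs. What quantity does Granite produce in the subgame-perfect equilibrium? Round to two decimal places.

62.50

Solve by backward induction. Given q_G, the follower Helios maximises π_H = (251 - 2q_G - 2q_H)q_H - 77q_H.
Setting the follower's marginal profit to zero, 174 - 2q_G - 4q_H = 0, i.e. q_H = (174 - 2q_G)/4.
Granite substitutes q_H(q_G) into its own profit: π_G = q_G(251 - 2q_G - (174 - 2q_G)/2) - 39q_G = (164 - q_G)q_G - 39q_G.
The leader's first-order condition 125 - 2q_G = 0 yields q_G = 125/2.
Then q_H = (174 - 2·(125/2))/4 = 49/4.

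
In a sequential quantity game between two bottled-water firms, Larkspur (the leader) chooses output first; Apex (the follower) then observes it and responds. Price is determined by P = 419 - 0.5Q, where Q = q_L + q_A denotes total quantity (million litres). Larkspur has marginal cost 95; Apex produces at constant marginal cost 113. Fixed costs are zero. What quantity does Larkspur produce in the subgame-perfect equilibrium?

342

The follower Apex best-responds to any q_L: π_A = (419 - 0.5Q)q_A - 113q_A.
Follower FOC: 306 - (1/2)q_L - q_A = 0, so q_A(q_L) = (306 - (1/2)q_L).
Larkspur substitutes q_A(q_L) into its own profit: π_L = q_L(419 - (1/2)q_L - (306 - (1/2)q_L)/2) - 95q_L = (266 - (1/4)q_L)q_L - 95q_L.
Leader FOC: 171 - (1/2)q_L = 0, so q_L = 342.
Then q_A = (306 - (1/2)·342) = 135.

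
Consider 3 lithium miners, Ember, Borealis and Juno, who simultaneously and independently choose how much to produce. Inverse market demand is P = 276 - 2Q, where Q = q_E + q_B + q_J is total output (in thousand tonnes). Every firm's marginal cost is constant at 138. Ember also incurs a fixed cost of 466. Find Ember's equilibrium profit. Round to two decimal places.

129.13

Each firm earns π_i = (276 - 2Q)q_i - 138q_i.
Setting ∂π_i/∂q_i = 0 with rivals' quantities fixed: 138 - 4q_i - 2·Σ_{j≠i} q_j = 0.
With identical firms every q_j equals q_i, so Σ_{j≠i} q_j = 2q_i and 138 = 8q_i, giving q_i = 69/4.
Price P = 276 - 2·(207/4) = 345/2.
Ember's profit: (345/2 - 138)·(69/4) - 466 = 1033/8.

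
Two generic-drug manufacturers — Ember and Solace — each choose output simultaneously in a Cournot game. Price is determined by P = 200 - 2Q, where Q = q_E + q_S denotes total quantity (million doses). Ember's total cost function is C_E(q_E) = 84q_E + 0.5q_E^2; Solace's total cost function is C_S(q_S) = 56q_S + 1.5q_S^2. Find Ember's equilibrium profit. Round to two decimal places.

Ember's profit: π_E = (200 - 2Q)q_E - (84q_E + (1/2)q_E²). Setting ∂π_E/∂q_E = 0: 116 - 5q_E - 2(q_S) = 0.
Solace's profit: π_S = (200 - 2Q)q_S - (56q_S + (3/2)q_S²). Setting ∂π_S/∂q_S = 0: 144 - 7q_S - 2(q_E) = 0.
So q_E = (116 - 2q_S)/5 and q_S = (144 - 2q_E)/7.
Substituting one into the other gives q_E = 524/31 and q_S = 488/31.
Price P = 200 - 2·(1012/31) = 134.7097.
Ember's profit: 134.7097·(524/31) - 84·(524/31) - (1/2)(524/31)² = 714.2976.

714.30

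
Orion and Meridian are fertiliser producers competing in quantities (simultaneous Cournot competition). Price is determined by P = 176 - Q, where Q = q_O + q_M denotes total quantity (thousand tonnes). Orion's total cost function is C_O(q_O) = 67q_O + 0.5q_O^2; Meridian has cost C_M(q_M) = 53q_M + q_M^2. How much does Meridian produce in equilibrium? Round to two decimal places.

Orion's profit: π_O = (176 - Q)q_O - (67q_O + (1/2)q_O²). Setting ∂π_O/∂q_O = 0: 109 - 3q_O - (q_M) = 0.
Meridian's profit: π_M = (176 - Q)q_M - (53q_M + q_M²). Setting ∂π_M/∂q_M = 0: 123 - 4q_M - (q_O) = 0.
So q_O = (109 - q_M)/3 and q_M = (123 - q_O)/4.
Substituting one into the other gives q_O = 313/11 and q_M = 260/11.

23.64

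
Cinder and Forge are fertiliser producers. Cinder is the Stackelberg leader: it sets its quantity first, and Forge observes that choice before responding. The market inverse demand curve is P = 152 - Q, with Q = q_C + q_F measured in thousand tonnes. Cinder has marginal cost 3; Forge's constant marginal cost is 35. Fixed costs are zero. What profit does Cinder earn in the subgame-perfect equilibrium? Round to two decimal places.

4095.13

Solve by backward induction. Given q_C, the follower Forge maximises π_F = (152 - q_C - q_F)q_F - 35q_F.
Setting the follower's marginal profit to zero, 117 - q_C - 2q_F = 0, i.e. q_F = (117 - q_C)/2.
Cinder substitutes q_F(q_C) into its own profit: π_C = q_C(152 - q_C - (117 - q_C)/2) - 3q_C = (187/2 - (1/2)q_C)q_C - 3q_C.
Maximising: ∂π_C/∂q_C = 181/2 - q_C = 0, giving q_C = 181/2.
Then q_F = (117 - 181/2)/2 = 53/4.
Price P = 152 - 415/4 = 193/4.
Cinder's profit: (193/4 - 3)·(181/2) = 4095.1250.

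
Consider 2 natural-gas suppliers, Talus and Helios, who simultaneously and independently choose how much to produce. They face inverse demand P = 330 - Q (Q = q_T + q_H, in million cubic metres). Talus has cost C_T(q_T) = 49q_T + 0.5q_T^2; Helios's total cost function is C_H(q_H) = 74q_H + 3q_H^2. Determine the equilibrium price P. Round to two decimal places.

Talus's profit: π_T = (330 - Q)q_T - (49q_T + (1/2)q_T²). Setting ∂π_T/∂q_T = 0: 281 - 3q_T - (q_H) = 0.
Helios's first-order condition: 256 - 8q_H - (q_T) = 0.
Best responses: q_T = (281 - q_H)/3, q_H = (256 - q_T)/8.
Solving the pair: q_T = 1992/23, q_H = 487/23.
Total output Q = 107.7826, so price P = 330 - 107.7826 = 222.2174.

222.22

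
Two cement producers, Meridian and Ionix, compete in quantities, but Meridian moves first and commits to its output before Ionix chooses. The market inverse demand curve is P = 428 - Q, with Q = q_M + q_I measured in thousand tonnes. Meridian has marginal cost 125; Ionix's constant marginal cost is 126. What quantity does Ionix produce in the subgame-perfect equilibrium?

The follower Ionix best-responds to any q_M: π_I = (428 - Q)q_I - 126q_I.
Setting the follower's marginal profit to zero, 302 - q_M - 2q_I = 0, i.e. q_I = (302 - q_M)/2.
The leader anticipates this reaction. Substituting into P = 428 - Q gives P = 277 - (1/2)q_M, so π_M = (277 - (1/2)q_M)q_M - 125q_M.
Leader FOC: 152 - q_M = 0, so q_M = 152.
Then q_I = (302 - 152)/2 = 75.

75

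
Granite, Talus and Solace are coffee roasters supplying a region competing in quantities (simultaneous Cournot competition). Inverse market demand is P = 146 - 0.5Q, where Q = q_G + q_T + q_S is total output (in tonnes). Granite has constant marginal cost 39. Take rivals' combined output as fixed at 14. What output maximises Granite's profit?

100

With rivals' combined output fixed at 14, Granite's profit is π_G = (146 - (1/2)·14 - (1/2)q_G)q_G - (39q_G) = (139 - (1/2)q_G)q_G - (39q_G).
∂π_G/∂q_G = 100 - q_G = 0, so q_G = 100.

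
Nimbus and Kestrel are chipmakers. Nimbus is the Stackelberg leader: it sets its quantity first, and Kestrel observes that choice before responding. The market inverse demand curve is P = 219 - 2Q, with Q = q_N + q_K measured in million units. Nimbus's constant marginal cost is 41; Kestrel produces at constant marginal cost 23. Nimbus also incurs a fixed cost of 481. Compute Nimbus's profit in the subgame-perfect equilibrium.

Solve by backward induction. Given q_N, the follower Kestrel maximises π_K = (219 - 2q_N - 2q_K)q_K - 23q_K.
∂π_K/∂q_K = 196 - 2q_N - 4q_K = 0 gives the reaction function q_K = (196 - 2q_N)/4.
The leader anticipates this reaction. Substituting into P = 219 - 2Q gives P = 121 - q_N, so π_N = (121 - q_N)q_N - 41q_N.
Leader FOC: 80 - 2q_N = 0, so q_N = 40.
Then q_K = (196 - 2·40)/4 = 29.
Price P = 219 - 2·69 = 81.
Nimbus's profit: (81 - 41)·40 - 481 = 1119.

1119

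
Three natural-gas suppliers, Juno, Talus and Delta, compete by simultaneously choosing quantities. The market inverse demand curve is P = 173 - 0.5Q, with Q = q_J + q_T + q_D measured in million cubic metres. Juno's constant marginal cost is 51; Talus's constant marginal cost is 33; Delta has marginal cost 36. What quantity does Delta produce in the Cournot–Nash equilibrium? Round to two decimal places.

74.50

Juno's profit: π_J = (173 - 0.5Q)q_J - (51q_J). Setting ∂π_J/∂q_J = 0: 122 - q_J - (1/2)(q_T + q_D) = 0.
Talus's profit: π_T = (173 - 0.5Q)q_T - (33q_T). Setting ∂π_T/∂q_T = 0: 140 - q_T - (1/2)(q_J + q_D) = 0.
Delta's profit: π_D = (173 - 0.5Q)q_D - (36q_D). Setting ∂π_D/∂q_D = 0: 137 - q_D - (1/2)(q_J + q_T) = 0.
Summing all 3 equations gives 399 − 2Q = 0, hence Q = 399/2.
Back-substituting: q_J = (122 − 399/4)/(1/2) = 89/2, q_T = (140 − 399/4)/(1/2) = 161/2, q_D = (137 − 399/4)/(1/2) = 149/2.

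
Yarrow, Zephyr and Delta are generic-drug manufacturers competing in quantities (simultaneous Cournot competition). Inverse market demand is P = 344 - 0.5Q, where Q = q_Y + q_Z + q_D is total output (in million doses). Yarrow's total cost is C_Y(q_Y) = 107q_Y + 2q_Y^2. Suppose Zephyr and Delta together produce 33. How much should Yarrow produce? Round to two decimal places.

With rivals' combined output fixed at 33, Yarrow's profit is π_Y = (344 - (1/2)·33 - (1/2)q_Y)q_Y - (107q_Y + 2q_Y²) = (655/2 - (1/2)q_Y)q_Y - (107q_Y + 2q_Y²).
∂π_Y/∂q_Y = 441/2 - 5q_Y = 0, so q_Y = 441/10.

44.10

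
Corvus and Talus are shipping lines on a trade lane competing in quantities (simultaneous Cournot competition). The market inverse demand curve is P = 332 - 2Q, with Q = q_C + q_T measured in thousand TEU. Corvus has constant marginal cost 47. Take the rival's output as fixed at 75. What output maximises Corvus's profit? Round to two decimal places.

33.75

With the rival's output fixed at 75, Corvus's profit is π_C = (332 - 2·75 - 2q_C)q_C - (47q_C) = (182 - 2q_C)q_C - (47q_C).
∂π_C/∂q_C = 135 - 4q_C = 0, so q_C = 135/4.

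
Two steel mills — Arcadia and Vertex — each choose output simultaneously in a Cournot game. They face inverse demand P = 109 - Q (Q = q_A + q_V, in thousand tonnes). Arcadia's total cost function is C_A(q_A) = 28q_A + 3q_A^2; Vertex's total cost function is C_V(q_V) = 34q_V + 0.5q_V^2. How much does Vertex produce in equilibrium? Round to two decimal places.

22.57

Arcadia's profit: π_A = (109 - Q)q_A - (28q_A + 3q_A²). Setting ∂π_A/∂q_A = 0: 81 - 8q_A - (q_V) = 0.
Vertex's profit: π_V = (109 - Q)q_V - (34q_V + (1/2)q_V²). Setting ∂π_V/∂q_V = 0: 75 - 3q_V - (q_A) = 0.
Best responses: q_A = (81 - q_V)/8, q_V = (75 - q_A)/3.
Substituting one into the other gives q_A = 168/23 and q_V = 519/23.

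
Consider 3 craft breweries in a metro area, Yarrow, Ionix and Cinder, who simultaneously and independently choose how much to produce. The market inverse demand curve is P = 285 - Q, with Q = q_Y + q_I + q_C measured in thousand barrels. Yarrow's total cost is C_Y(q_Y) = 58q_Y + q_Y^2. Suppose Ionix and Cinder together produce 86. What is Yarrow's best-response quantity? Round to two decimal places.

35.25

With rivals' combined output fixed at 86, Yarrow's profit is π_Y = (285 - 86 - q_Y)q_Y - (58q_Y + q_Y²) = (199 - q_Y)q_Y - (58q_Y + q_Y²).
∂π_Y/∂q_Y = 141 - 4q_Y = 0, so q_Y = 141/4.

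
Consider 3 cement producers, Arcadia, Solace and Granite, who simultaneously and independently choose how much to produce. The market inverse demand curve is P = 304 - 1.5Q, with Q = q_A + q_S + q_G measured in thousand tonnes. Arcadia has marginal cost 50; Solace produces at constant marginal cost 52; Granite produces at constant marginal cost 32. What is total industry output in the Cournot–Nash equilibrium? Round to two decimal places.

Arcadia's profit: π_A = (304 - 1.5Q)q_A - (50q_A). Setting ∂π_A/∂q_A = 0: 254 - 3q_A - (3/2)(q_S + q_G) = 0.
Solace's first-order condition: 252 - 3q_S - (3/2)(q_A + q_G) = 0.
Granite's profit: π_G = (304 - 1.5Q)q_G - (32q_G). Setting ∂π_G/∂q_G = 0: 272 - 3q_G - (3/2)(q_A + q_S) = 0.
Adding the 3 conditions: 778 − 3Q − 3Q = 0, i.e. Q = 389/3.
Back-substituting: q_A = (254 − 389/2)/(3/2) = 119/3, q_S = (252 − 389/2)/(3/2) = 115/3, q_G = (272 − 389/2)/(3/2) = 155/3.
Total output Q = 119/3 + 115/3 + 155/3 = 389/3.

129.67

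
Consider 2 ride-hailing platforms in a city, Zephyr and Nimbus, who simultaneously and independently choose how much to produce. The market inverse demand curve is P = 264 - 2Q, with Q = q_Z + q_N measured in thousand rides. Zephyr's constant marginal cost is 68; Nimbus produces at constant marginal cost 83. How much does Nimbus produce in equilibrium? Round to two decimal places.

Zephyr's profit: π_Z = (264 - 2Q)q_Z - (68q_Z). Setting ∂π_Z/∂q_Z = 0: 196 - 4q_Z - 2(q_N) = 0.
Nimbus's profit: π_N = (264 - 2Q)q_N - (83q_N). Setting ∂π_N/∂q_N = 0: 181 - 4q_N - 2(q_Z) = 0.
Rearranging gives the reaction functions q_Z = (196 - 2q_N)/4 and q_N = (181 - 2q_Z)/4.
Solving the pair: q_Z = 211/6, q_N = 83/3.

27.67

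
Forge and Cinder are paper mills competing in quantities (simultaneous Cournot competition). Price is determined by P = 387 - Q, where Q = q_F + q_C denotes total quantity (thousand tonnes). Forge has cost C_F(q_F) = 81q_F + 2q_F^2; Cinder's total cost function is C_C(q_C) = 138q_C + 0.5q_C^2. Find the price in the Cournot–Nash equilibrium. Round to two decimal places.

277.76

Forge's profit: π_F = (387 - Q)q_F - (81q_F + 2q_F²). Setting ∂π_F/∂q_F = 0: 306 - 6q_F - (q_C) = 0.
Cinder's profit: π_C = (387 - Q)q_C - (138q_C + (1/2)q_C²). Setting ∂π_C/∂q_C = 0: 249 - 3q_C - (q_F) = 0.
Best responses: q_F = (306 - q_C)/6, q_C = (249 - q_F)/3.
Solving the pair: q_F = 669/17, q_C = 1188/17.
Total output Q = 1857/17, so price P = 387 - 1857/17 = 277.7647.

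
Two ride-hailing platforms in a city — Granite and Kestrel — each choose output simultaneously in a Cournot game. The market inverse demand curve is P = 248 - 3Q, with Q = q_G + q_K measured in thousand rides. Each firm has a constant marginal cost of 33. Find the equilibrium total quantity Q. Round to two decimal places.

47.78

Each firm earns π_i = (248 - 3Q)q_i - 33q_i.
Setting ∂π_i/∂q_i = 0 with rivals' quantities fixed: 215 - 6q_i - 3q_j = 0.
By symmetry each firm produces the same amount; substituting q_j = q_i yields q_i = 215/9.
Total output Q = 215/9 + 215/9 = 430/9.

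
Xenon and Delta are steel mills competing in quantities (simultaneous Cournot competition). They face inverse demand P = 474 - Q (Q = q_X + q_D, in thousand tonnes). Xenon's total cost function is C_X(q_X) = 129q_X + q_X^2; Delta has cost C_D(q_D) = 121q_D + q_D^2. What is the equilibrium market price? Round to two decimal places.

Xenon's profit: π_X = (474 - Q)q_X - (129q_X + q_X²). Setting ∂π_X/∂q_X = 0: 345 - 4q_X - (q_D) = 0.
Delta's first-order condition: 353 - 4q_D - (q_X) = 0.
Rearranging gives the reaction functions q_X = (345 - q_D)/4 and q_D = (353 - q_X)/4.
Substituting one into the other gives q_X = 1027/15 and q_D = 1067/15.
Total output Q = 698/5, so price P = 474 - 698/5 = 1672/5.

334.40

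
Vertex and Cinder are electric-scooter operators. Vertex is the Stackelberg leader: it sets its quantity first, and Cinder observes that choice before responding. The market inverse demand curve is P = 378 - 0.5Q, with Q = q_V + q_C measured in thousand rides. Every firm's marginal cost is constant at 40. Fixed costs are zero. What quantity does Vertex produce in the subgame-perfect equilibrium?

338

The follower Cinder best-responds to any q_V: π_C = (378 - 0.5Q)q_C - 40q_C.
∂π_C/∂q_C = 338 - (1/2)q_V - q_C = 0 gives the reaction function q_C = (338 - (1/2)q_V).
The leader anticipates this reaction. Substituting into P = 378 - 0.5Q gives P = 209 - (1/4)q_V, so π_V = (209 - (1/4)q_V)q_V - 40q_V.
Leader FOC: 169 - (1/2)q_V = 0, so q_V = 338.
Then q_C = (338 - (1/2)·338) = 169.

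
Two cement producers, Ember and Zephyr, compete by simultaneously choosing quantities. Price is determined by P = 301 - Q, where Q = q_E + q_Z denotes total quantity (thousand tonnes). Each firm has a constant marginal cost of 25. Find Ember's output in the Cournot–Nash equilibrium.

92

A representative firm's profit is π_i = q_i(301 - Q) - 25q_i.
Setting ∂π_i/∂q_i = 0 with rivals' quantities fixed: 276 - 2q_i - q_j = 0.
With identical firms every q_j equals q_i, so q_j = q_i and 276 = 3q_i, giving q_i = 92.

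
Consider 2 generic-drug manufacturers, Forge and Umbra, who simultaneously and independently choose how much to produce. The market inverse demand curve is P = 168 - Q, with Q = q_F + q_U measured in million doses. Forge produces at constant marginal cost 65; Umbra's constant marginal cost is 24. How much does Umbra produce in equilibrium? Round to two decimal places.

Forge's profit: π_F = (168 - Q)q_F - (65q_F). Setting ∂π_F/∂q_F = 0: 103 - 2q_F - (q_U) = 0.
Umbra's profit: π_U = (168 - Q)q_U - (24q_U). Setting ∂π_U/∂q_U = 0: 144 - 2q_U - (q_F) = 0.
Rearranging gives the reaction functions q_F = (103 - q_U)/2 and q_U = (144 - q_F)/2.
Substituting one into the other gives q_F = 62/3 and q_U = 185/3.

61.67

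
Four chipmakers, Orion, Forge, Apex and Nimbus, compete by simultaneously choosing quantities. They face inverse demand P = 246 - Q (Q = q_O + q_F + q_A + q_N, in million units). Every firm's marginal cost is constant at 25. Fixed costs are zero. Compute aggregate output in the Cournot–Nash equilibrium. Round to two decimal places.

176.80

A representative firm's profit is π_i = q_i(246 - Q) - 25q_i.
Setting ∂π_i/∂q_i = 0 with rivals' quantities fixed: 221 - 2q_i - Σ_{j≠i} q_j = 0.
By symmetry each firm produces the same amount; substituting Σ_{j≠i} q_j = 3q_i yields q_i = 221/5.
Total output Q = 221/5 + 221/5 + 221/5 + 221/5 = 884/5.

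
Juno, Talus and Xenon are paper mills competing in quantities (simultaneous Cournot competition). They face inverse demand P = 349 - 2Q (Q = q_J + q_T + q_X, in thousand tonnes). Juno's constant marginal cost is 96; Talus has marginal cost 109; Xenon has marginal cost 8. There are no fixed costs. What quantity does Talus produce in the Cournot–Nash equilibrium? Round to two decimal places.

Juno's profit: π_J = (349 - 2Q)q_J - (96q_J). Setting ∂π_J/∂q_J = 0: 253 - 4q_J - 2(q_T + q_X) = 0.
Talus's profit: π_T = (349 - 2Q)q_T - (109q_T). Setting ∂π_T/∂q_T = 0: 240 - 4q_T - 2(q_J + q_X) = 0.
Xenon's profit: π_X = (349 - 2Q)q_X - (8q_X). Setting ∂π_X/∂q_X = 0: 341 - 4q_X - 2(q_J + q_T) = 0.
Summing all 3 equations gives 834 − 8Q = 0, hence Q = 417/4.
Back-substituting: q_J = (253 − 417/2)/2 = 89/4, q_T = (240 − 417/2)/2 = 63/4, q_X = (341 − 417/2)/2 = 265/4.

15.75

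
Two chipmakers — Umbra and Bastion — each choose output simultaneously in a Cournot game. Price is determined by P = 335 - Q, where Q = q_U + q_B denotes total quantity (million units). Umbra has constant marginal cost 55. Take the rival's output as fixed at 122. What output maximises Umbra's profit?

With the rival's output fixed at 122, Umbra's profit is π_U = (335 - 122 - q_U)q_U - (55q_U) = (213 - q_U)q_U - (55q_U).
∂π_U/∂q_U = 158 - 2q_U = 0, so q_U = 79.

79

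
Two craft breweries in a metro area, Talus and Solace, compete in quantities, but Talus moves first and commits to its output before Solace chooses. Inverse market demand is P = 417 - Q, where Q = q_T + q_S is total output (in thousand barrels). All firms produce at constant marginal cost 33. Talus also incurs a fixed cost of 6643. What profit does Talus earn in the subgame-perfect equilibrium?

11789

Solve by backward induction. Given q_T, the follower Solace maximises π_S = (417 - q_T - q_S)q_S - 33q_S.
∂π_S/∂q_S = 384 - q_T - 2q_S = 0 gives the reaction function q_S = (384 - q_T)/2.
The leader anticipates this reaction. Substituting into P = 417 - Q gives P = 225 - (1/2)q_T, so π_T = (225 - (1/2)q_T)q_T - 33q_T.
Leader FOC: 192 - q_T = 0, so q_T = 192.
Then q_S = (384 - 192)/2 = 96.
Price P = 417 - 288 = 129.
Talus's profit: (129 - 33)·192 - 6643 = 11789.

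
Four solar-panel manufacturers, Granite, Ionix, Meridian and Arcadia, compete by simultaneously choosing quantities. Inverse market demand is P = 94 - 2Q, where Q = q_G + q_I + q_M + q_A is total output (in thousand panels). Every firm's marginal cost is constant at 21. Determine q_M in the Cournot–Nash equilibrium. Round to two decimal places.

Each firm earns π_i = (94 - 2Q)q_i - 21q_i.
Setting ∂π_i/∂q_i = 0 with rivals' quantities fixed: 73 - 4q_i - 2·Σ_{j≠i} q_j = 0.
With identical firms every q_j equals q_i, so Σ_{j≠i} q_j = 3q_i and 73 = 10q_i, giving q_i = 73/10.

7.30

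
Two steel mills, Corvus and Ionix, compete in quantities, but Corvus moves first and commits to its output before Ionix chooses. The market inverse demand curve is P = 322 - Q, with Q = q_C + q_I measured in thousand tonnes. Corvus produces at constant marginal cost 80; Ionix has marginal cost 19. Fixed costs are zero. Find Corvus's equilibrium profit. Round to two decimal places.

The follower Ionix best-responds to any q_C: π_I = (322 - Q)q_I - 19q_I.
Follower FOC: 303 - q_C - 2q_I = 0, so q_I(q_C) = (303 - q_C)/2.
The leader anticipates this reaction. Substituting into P = 322 - Q gives P = 341/2 - (1/2)q_C, so π_C = (341/2 - (1/2)q_C)q_C - 80q_C.
The leader's first-order condition 181/2 - q_C = 0 yields q_C = 181/2.
Then q_I = (303 - 181/2)/2 = 425/4.
Price P = 322 - 787/4 = 501/4.
Corvus's profit: (501/4 - 80)·(181/2) = 4095.1250.

4095.13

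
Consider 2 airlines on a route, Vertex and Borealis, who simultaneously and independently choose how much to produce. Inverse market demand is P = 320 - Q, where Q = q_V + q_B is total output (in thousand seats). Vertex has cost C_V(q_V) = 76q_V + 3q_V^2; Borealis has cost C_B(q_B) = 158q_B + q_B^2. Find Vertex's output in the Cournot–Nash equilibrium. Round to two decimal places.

26.26

Vertex's profit: π_V = (320 - Q)q_V - (76q_V + 3q_V²). Setting ∂π_V/∂q_V = 0: 244 - 8q_V - (q_B) = 0.
Borealis's first-order condition: 162 - 4q_B - (q_V) = 0.
Rearranging gives the reaction functions q_V = (244 - q_B)/8 and q_B = (162 - q_V)/4.
Substituting one into the other gives q_V = 814/31 and q_B = 1052/31.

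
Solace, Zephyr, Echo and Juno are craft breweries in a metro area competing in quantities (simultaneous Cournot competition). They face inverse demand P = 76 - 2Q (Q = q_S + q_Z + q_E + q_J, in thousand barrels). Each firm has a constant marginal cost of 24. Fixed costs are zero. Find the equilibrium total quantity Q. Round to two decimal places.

Each firm earns π_i = (76 - 2Q)q_i - 24q_i.
First-order condition (treating rivals' output as given): 52 - 4q_i - 2·Σ_{j≠i} q_j = 0.
By symmetry each firm produces the same amount; substituting Σ_{j≠i} q_j = 3q_i yields q_i = 52/10 = 26/5.
Total output Q = 26/5 + 26/5 + 26/5 + 26/5 = 104/5.

20.80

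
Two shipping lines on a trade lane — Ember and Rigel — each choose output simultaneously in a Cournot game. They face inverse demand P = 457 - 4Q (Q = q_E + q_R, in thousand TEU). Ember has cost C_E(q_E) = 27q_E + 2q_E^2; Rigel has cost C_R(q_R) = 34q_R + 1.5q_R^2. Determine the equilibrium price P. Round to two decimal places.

Ember's profit: π_E = (457 - 4Q)q_E - (27q_E + 2q_E²). Setting ∂π_E/∂q_E = 0: 430 - 12q_E - 4(q_R) = 0.
Rigel's profit: π_R = (457 - 4Q)q_R - (34q_R + (3/2)q_R²). Setting ∂π_R/∂q_R = 0: 423 - 11q_R - 4(q_E) = 0.
Rearranging gives the reaction functions q_E = (430 - 4q_R)/12 and q_R = (423 - 4q_E)/11.
Substituting one into the other gives q_E = 1519/58 and q_R = 839/29.
Total output Q = 55.1207, so price P = 457 - 4·55.1207 = 236.5172.

236.52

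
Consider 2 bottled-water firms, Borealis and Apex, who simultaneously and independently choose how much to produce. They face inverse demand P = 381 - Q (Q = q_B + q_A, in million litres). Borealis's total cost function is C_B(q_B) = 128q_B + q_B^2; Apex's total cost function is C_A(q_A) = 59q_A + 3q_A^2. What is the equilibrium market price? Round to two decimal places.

292.71

Borealis's profit: π_B = (381 - Q)q_B - (128q_B + q_B²). Setting ∂π_B/∂q_B = 0: 253 - 4q_B - (q_A) = 0.
Apex's profit: π_A = (381 - Q)q_A - (59q_A + 3q_A²). Setting ∂π_A/∂q_A = 0: 322 - 8q_A - (q_B) = 0.
So q_B = (253 - q_A)/4 and q_A = (322 - q_B)/8.
Substituting one into the other gives q_B = 1702/31 and q_A = 1035/31.
Total output Q = 88.2903, so price P = 381 - 88.2903 = 292.7097.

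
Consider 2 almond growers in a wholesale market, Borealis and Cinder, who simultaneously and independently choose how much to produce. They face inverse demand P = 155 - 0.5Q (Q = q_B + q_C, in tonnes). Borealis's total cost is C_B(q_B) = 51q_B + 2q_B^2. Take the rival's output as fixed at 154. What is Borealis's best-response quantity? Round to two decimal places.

5.40

With the rival's output fixed at 154, Borealis's profit is π_B = (155 - (1/2)·154 - (1/2)q_B)q_B - (51q_B + 2q_B²) = (78 - (1/2)q_B)q_B - (51q_B + 2q_B²).
∂π_B/∂q_B = 27 - 5q_B = 0, so q_B = 27/5.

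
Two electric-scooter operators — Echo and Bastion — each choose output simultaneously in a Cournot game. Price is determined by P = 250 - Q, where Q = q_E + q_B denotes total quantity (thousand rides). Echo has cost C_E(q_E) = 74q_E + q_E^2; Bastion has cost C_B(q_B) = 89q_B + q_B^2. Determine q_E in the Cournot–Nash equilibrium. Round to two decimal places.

Echo's profit: π_E = (250 - Q)q_E - (74q_E + q_E²). Setting ∂π_E/∂q_E = 0: 176 - 4q_E - (q_B) = 0.
Bastion's first-order condition: 161 - 4q_B - (q_E) = 0.
So q_E = (176 - q_B)/4 and q_B = (161 - q_E)/4.
Solving the pair: q_E = 181/5, q_B = 156/5.

36.20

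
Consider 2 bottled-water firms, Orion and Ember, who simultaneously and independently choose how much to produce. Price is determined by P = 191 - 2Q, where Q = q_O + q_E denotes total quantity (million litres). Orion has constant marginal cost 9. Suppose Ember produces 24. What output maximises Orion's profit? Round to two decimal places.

33.50

With the rival's output fixed at 24, Orion's profit is π_O = (191 - 2·24 - 2q_O)q_O - (9q_O) = (143 - 2q_O)q_O - (9q_O).
∂π_O/∂q_O = 134 - 4q_O = 0, so q_O = 67/2.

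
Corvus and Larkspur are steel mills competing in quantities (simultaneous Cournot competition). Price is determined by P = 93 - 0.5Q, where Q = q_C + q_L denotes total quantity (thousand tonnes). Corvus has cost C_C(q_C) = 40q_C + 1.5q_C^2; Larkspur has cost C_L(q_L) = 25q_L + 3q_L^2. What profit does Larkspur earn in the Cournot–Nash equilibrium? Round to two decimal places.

Corvus's profit: π_C = (93 - 0.5Q)q_C - (40q_C + (3/2)q_C²). Setting ∂π_C/∂q_C = 0: 53 - 4q_C - (1/2)(q_L) = 0.
Larkspur's profit: π_L = (93 - 0.5Q)q_L - (25q_L + 3q_L²). Setting ∂π_L/∂q_L = 0: 68 - 7q_L - (1/2)(q_C) = 0.
So q_C = (53 - (1/2)q_L)/4 and q_L = (68 - (1/2)q_C)/7.
Solving the pair: q_C = 1348/111, q_L = 982/111.
Price P = 93 - (1/2)·20.9910 = 82.5045.
Larkspur's profit: 82.5045·(982/111) - 25·(982/111) - 3(982/111)² = 273.9334.

273.93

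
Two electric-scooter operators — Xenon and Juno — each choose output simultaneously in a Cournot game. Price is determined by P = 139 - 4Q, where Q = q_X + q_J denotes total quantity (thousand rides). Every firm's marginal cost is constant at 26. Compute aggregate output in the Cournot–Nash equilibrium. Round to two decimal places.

Each firm earns π_i = (139 - 4Q)q_i - 26q_i.
Setting ∂π_i/∂q_i = 0 with rivals' quantities fixed: 113 - 8q_i - 4q_j = 0.
By symmetry each firm produces the same amount; substituting q_j = q_i yields q_i = 113/12.
Total output Q = 113/12 + 113/12 = 113/6.

18.83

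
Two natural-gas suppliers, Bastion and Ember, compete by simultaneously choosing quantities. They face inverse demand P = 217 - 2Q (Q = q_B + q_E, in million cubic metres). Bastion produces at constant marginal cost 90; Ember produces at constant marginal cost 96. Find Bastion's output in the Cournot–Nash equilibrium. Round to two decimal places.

Bastion's profit: π_B = (217 - 2Q)q_B - (90q_B). Setting ∂π_B/∂q_B = 0: 127 - 4q_B - 2(q_E) = 0.
Ember's profit: π_E = (217 - 2Q)q_E - (96q_E). Setting ∂π_E/∂q_E = 0: 121 - 4q_E - 2(q_B) = 0.
Best responses: q_B = (127 - 2q_E)/4, q_E = (121 - 2q_B)/4.
Solving the pair: q_B = 133/6, q_E = 115/6.

22.17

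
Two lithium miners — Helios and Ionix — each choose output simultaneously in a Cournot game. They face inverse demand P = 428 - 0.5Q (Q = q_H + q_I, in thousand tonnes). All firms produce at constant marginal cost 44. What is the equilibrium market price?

A representative firm's profit is π_i = q_i(428 - 0.5Q) - 44q_i.
Setting ∂π_i/∂q_i = 0 with rivals' quantities fixed: 384 - q_i - (1/2)q_j = 0.
By symmetry each firm produces the same amount; substituting q_j = q_i yields q_i = 384/(3/2) = 256.
Total output Q = 512, so price P = 428 - (1/2)·512 = 172.

172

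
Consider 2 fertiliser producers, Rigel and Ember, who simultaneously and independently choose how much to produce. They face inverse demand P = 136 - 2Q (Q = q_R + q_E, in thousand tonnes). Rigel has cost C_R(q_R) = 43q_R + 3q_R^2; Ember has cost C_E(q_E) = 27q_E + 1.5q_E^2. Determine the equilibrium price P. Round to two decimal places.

95.48

Rigel's profit: π_R = (136 - 2Q)q_R - (43q_R + 3q_R²). Setting ∂π_R/∂q_R = 0: 93 - 10q_R - 2(q_E) = 0.
Ember's profit: π_E = (136 - 2Q)q_E - (27q_E + (3/2)q_E²). Setting ∂π_E/∂q_E = 0: 109 - 7q_E - 2(q_R) = 0.
Rearranging gives the reaction functions q_R = (93 - 2q_E)/10 and q_E = (109 - 2q_R)/7.
Substituting one into the other gives q_R = 433/66 and q_E = 452/33.
Total output Q = 1337/66, so price P = 136 - 2·(1337/66) = 95.4848.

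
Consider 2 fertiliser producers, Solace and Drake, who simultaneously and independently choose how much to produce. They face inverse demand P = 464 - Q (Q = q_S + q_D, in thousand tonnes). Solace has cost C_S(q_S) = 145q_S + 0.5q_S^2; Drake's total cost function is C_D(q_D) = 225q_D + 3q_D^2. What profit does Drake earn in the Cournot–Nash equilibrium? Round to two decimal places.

Solace's profit: π_S = (464 - Q)q_S - (145q_S + (1/2)q_S²). Setting ∂π_S/∂q_S = 0: 319 - 3q_S - (q_D) = 0.
Drake's first-order condition: 239 - 8q_D - (q_S) = 0.
So q_S = (319 - q_D)/3 and q_D = (239 - q_S)/8.
Solving the pair: q_S = 100.5652, q_D = 398/23.
Price P = 464 - 117.8696 = 346.1304.
Drake's profit: 346.1304·(398/23) - 225·(398/23) - 3(398/23)² = 1197.7618.

1197.76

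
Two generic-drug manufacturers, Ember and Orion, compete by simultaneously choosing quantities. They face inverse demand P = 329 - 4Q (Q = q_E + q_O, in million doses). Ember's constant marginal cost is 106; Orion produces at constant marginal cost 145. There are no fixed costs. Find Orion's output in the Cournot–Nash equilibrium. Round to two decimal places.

Ember's profit: π_E = (329 - 4Q)q_E - (106q_E). Setting ∂π_E/∂q_E = 0: 223 - 8q_E - 4(q_O) = 0.
Orion's first-order condition: 184 - 8q_O - 4(q_E) = 0.
Best responses: q_E = (223 - 4q_O)/8, q_O = (184 - 4q_E)/8.
Substituting one into the other gives q_E = 131/6 and q_O = 145/12.

12.08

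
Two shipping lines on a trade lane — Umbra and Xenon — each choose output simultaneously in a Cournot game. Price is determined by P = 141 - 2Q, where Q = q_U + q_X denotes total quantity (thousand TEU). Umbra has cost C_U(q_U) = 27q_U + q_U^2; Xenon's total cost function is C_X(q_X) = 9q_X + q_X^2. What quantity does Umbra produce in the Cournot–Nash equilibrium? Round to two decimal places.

13.13

Umbra's profit: π_U = (141 - 2Q)q_U - (27q_U + q_U²). Setting ∂π_U/∂q_U = 0: 114 - 6q_U - 2(q_X) = 0.
Xenon's profit: π_X = (141 - 2Q)q_X - (9q_X + q_X²). Setting ∂π_X/∂q_X = 0: 132 - 6q_X - 2(q_U) = 0.
Best responses: q_U = (114 - 2q_X)/6, q_X = (132 - 2q_U)/6.
Solving the pair: q_U = 105/8, q_X = 141/8.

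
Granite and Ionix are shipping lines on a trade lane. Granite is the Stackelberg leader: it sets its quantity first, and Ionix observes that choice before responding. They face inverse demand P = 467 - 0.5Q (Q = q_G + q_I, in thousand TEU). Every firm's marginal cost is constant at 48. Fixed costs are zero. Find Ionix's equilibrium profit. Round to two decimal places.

21945.13

Solve by backward induction. Given q_G, the follower Ionix maximises π_I = (467 - (1/2)q_G - (1/2)q_I)q_I - 48q_I.
Setting the follower's marginal profit to zero, 419 - (1/2)q_G - q_I = 0, i.e. q_I = (419 - (1/2)q_G).
The leader anticipates this reaction. Substituting into P = 467 - 0.5Q gives P = 515/2 - (1/4)q_G, so π_G = (515/2 - (1/4)q_G)q_G - 48q_G.
The leader's first-order condition 419/2 - (1/2)q_G = 0 yields q_G = 419.
Then q_I = (419 - (1/2)·419) = 419/2.
Price P = 467 - (1/2)·(1257/2) = 611/4.
Ionix's profit: (611/4 - 48)·(419/2) = 21945.1250.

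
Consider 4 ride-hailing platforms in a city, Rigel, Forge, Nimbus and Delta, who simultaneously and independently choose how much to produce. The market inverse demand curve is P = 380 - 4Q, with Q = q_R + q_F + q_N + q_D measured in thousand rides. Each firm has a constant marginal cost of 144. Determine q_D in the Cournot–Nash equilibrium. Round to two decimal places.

Each firm earns π_i = (380 - 4Q)q_i - 144q_i.
First-order condition (treating rivals' output as given): 236 - 8q_i - 4·Σ_{j≠i} q_j = 0.
With identical firms every q_j equals q_i, so Σ_{j≠i} q_j = 3q_i and 236 = 20q_i, giving q_i = 59/5.

11.80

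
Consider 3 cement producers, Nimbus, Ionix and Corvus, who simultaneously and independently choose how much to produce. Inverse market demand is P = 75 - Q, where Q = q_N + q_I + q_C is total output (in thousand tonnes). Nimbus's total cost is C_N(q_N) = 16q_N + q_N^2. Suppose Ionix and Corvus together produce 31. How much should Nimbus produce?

With rivals' combined output fixed at 31, Nimbus's profit is π_N = (75 - 31 - q_N)q_N - (16q_N + q_N²) = (44 - q_N)q_N - (16q_N + q_N²).
∂π_N/∂q_N = 28 - 4q_N = 0, so q_N = 7.

7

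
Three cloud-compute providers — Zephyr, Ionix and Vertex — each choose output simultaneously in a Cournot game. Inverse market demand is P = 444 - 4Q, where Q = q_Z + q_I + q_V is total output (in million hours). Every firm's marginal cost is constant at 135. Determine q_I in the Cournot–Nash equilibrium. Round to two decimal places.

19.31

Each firm earns π_i = (444 - 4Q)q_i - 135q_i.
First-order condition (treating rivals' output as given): 309 - 8q_i - 4·Σ_{j≠i} q_j = 0.
By symmetry each firm produces the same amount; substituting Σ_{j≠i} q_j = 2q_i yields q_i = 309/16.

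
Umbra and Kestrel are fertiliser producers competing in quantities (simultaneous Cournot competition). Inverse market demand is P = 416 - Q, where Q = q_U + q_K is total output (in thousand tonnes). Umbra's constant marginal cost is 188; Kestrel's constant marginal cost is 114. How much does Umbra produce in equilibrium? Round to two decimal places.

Umbra's profit: π_U = (416 - Q)q_U - (188q_U). Setting ∂π_U/∂q_U = 0: 228 - 2q_U - (q_K) = 0.
Kestrel's first-order condition: 302 - 2q_K - (q_U) = 0.
Rearranging gives the reaction functions q_U = (228 - q_K)/2 and q_K = (302 - q_U)/2.
Solving the pair: q_U = 154/3, q_K = 376/3.

51.33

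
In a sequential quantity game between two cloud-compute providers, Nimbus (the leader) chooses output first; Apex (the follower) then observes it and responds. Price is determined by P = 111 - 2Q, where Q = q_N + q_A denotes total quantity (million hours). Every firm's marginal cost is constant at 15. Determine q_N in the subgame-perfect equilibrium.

The follower Apex best-responds to any q_N: π_A = (111 - 2Q)q_A - 15q_A.
∂π_A/∂q_A = 96 - 2q_N - 4q_A = 0 gives the reaction function q_A = (96 - 2q_N)/4.
Nimbus substitutes q_A(q_N) into its own profit: π_N = q_N(111 - 2q_N - (96 - 2q_N)/2) - 15q_N = (63 - q_N)q_N - 15q_N.
Leader FOC: 48 - 2q_N = 0, so q_N = 24.
Then q_A = (96 - 2·24)/4 = 12.

24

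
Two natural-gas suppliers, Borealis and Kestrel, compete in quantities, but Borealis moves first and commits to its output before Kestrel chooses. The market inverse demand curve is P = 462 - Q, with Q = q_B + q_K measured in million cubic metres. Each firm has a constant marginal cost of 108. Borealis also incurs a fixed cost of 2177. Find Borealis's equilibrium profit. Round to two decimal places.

13487.50

Solve by backward induction. Given q_B, the follower Kestrel maximises π_K = (462 - q_B - q_K)q_K - 108q_K.
Setting the follower's marginal profit to zero, 354 - q_B - 2q_K = 0, i.e. q_K = (354 - q_B)/2.
The leader anticipates this reaction. Substituting into P = 462 - Q gives P = 285 - (1/2)q_B, so π_B = (285 - (1/2)q_B)q_B - 108q_B.
Leader FOC: 177 - q_B = 0, so q_B = 177.
Then q_K = (354 - 177)/2 = 177/2.
Price P = 462 - 531/2 = 393/2.
Borealis's profit: (393/2 - 108)·177 - 2177 = 13487.5000.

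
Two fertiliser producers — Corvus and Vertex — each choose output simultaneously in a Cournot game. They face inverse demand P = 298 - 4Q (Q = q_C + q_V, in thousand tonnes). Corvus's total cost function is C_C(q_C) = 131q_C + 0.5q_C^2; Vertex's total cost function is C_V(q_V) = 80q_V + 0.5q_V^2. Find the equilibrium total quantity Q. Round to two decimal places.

29.62

Corvus's profit: π_C = (298 - 4Q)q_C - (131q_C + (1/2)q_C²). Setting ∂π_C/∂q_C = 0: 167 - 9q_C - 4(q_V) = 0.
Vertex's profit: π_V = (298 - 4Q)q_V - (80q_V + (1/2)q_V²). Setting ∂π_V/∂q_V = 0: 218 - 9q_V - 4(q_C) = 0.
Rearranging gives the reaction functions q_C = (167 - 4q_V)/9 and q_V = (218 - 4q_C)/9.
Solving the pair: q_C = 631/65, q_V = 1294/65.
Total output Q = 631/65 + 1294/65 = 385/13.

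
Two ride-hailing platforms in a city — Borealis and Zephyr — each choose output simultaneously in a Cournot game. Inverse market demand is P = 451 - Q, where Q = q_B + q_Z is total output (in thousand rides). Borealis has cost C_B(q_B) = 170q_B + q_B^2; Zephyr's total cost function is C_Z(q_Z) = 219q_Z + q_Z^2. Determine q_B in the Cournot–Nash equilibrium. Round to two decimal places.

59.47

Borealis's profit: π_B = (451 - Q)q_B - (170q_B + q_B²). Setting ∂π_B/∂q_B = 0: 281 - 4q_B - (q_Z) = 0.
Zephyr's first-order condition: 232 - 4q_Z - (q_B) = 0.
So q_B = (281 - q_Z)/4 and q_Z = (232 - q_B)/4.
Substituting one into the other gives q_B = 892/15 and q_Z = 647/15.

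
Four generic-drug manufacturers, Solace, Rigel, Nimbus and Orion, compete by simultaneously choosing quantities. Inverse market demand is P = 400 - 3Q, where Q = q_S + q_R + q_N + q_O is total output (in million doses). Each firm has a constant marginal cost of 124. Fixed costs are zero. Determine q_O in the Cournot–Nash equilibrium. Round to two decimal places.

18.40

Each firm earns π_i = (400 - 3Q)q_i - 124q_i.
First-order condition (treating rivals' output as given): 276 - 6q_i - 3·Σ_{j≠i} q_j = 0.
By symmetry each firm produces the same amount; substituting Σ_{j≠i} q_j = 3q_i yields q_i = 276/15 = 92/5.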